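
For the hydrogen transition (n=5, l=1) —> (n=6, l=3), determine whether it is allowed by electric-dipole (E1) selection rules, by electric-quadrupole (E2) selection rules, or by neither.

E2

Δl = 3 − 1 = +2; l_i + l_f = 4.
E1 (Δl = ±1): not satisfied.
E2 (Δl = 0,±2, l_i+l_f ≥ 2): satisfied.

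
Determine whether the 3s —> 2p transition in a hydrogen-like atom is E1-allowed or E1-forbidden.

allowed

Initial l = 0, final l = 1, so Δl = +1. E1 requires Δl = ±1: ✓.
All E1 selection rules are satisfied.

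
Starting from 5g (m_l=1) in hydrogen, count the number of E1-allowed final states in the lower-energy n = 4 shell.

E1 requires Δl = ±1, so l_f ∈ {3, 5}; with 0 ≤ l_f ≤ n_f−1 = 3, the allowed l_f values are {3}.
For l_f = 3: m_f ∈ {m_i−1, m_i, m_i+1} ∩ [−3, 3] = {0, 1, 2} → 3 states.
Total: 3.

3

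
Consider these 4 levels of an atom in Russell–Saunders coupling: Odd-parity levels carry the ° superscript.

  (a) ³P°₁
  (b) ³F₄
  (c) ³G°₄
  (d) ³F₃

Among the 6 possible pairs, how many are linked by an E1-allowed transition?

2

(a)–(b): forbidden (ΔL, ΔJ).
(a)–(c): forbidden (parity, ΔL, ΔJ).
(a)–(d): forbidden (ΔL, ΔJ).
(b)–(c): allowed.
(b)–(d): forbidden (parity).
(c)–(d): allowed.
Allowed pairs: 2 of 6.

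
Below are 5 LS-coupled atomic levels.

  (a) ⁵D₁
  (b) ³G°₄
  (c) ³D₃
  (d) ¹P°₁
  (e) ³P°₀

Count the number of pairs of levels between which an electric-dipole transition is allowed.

0

(a)–(b): forbidden (ΔS, ΔL, ΔJ).
(a)–(c): forbidden (parity, ΔS, ΔJ).
(a)–(d): forbidden (ΔS).
(a)–(e): forbidden (ΔS).
(b)–(c): forbidden (ΔL).
(b)–(d): forbidden (parity, ΔS, ΔL, ΔJ).
(b)–(e): forbidden (parity, ΔL, ΔJ).
(c)–(d): forbidden (ΔS, ΔJ).
(c)–(e): forbidden (ΔJ).
(d)–(e): forbidden (parity, ΔS).
Allowed pairs: 0 of 10.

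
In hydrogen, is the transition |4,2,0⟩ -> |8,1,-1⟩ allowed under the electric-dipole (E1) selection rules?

allowed

l: 2 → 1 (Δl = -1). Δl = ±1 ok.
Δm_l = -1 − (0) = -1. E1 requires Δm_l = 0, ±1: ok.
All E1 selection rules are satisfied.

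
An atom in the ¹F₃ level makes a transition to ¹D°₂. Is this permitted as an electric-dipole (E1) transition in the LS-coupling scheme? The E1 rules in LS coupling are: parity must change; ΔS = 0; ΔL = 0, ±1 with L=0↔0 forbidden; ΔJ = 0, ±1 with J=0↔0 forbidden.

allowed

Reading off the term symbols: S 0→0, L 3→2, J 3→2, parity even→odd.
Parity must change: even → odd — ✓.
ΔS = 0: S: 0 → 0 — ✓.
ΔL = 0, ±1 (not L=0↔0): L: 3 → 2, ΔL = -1 — ✓.
ΔJ = 0, ±1 (not J=0↔0): J: 3 → 2, ΔJ = -1 — ✓.
All four E1 rules are satisfied.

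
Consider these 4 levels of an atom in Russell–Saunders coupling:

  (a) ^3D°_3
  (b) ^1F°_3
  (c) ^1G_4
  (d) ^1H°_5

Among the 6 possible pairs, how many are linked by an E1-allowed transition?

2

(a)–(b): forbidden (parity, ΔS).
(a)–(c): forbidden (ΔS, ΔL).
(a)–(d): forbidden (parity, ΔS, ΔL, ΔJ).
(b)–(c): allowed.
(b)–(d): forbidden (parity, ΔL, ΔJ).
(c)–(d): allowed.
Allowed pairs: 2 of 6.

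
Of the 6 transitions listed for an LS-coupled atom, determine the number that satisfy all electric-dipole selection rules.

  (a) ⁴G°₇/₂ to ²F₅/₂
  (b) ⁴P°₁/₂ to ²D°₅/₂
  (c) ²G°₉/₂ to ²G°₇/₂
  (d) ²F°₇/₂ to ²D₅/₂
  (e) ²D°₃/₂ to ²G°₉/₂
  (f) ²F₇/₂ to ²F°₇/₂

2

(a) forbidden (ΔS fails)
(b) forbidden (parity, ΔS, ΔJ fail)
(c) forbidden (parity fails)
(d) allowed
(e) forbidden (parity, ΔL, ΔJ fail)
(f) allowed
Total allowed: 2 of 6.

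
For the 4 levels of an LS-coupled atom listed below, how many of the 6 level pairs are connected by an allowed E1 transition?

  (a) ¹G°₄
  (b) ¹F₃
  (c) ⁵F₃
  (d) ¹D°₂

2

(a)–(b): allowed.
(a)–(c): forbidden (ΔS).
(a)–(d): forbidden (parity, ΔL, ΔJ).
(b)–(c): forbidden (parity, ΔS).
(b)–(d): allowed.
(c)–(d): forbidden (ΔS).
Allowed pairs: 2 of 6.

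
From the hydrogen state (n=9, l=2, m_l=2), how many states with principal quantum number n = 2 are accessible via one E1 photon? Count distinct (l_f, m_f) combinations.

1

E1 requires Δl = ±1, so l_f ∈ {1, 3}; with 0 ≤ l_f ≤ n_f−1 = 1, the allowed l_f values are {1}.
For l_f = 1: m_f ∈ {m_i−1, m_i, m_i+1} ∩ [−1, 1] = {1} → 1 state.
Total: 1.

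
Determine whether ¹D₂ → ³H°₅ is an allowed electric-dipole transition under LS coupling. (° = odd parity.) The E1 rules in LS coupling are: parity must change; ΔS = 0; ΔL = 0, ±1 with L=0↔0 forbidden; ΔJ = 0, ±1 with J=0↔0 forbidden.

forbidden

Reading off the term symbols: S 0→1, L 2→5, J 2→5, parity even→odd.
Parity must change: even → odd — passes.
ΔJ = 0, ±1 (not J=0↔0): J: 2 → 5, ΔJ = +3 — fails.
ΔL = 0, ±1 (not L=0↔0): L: 2 → 5, ΔL = +3 — fails.
ΔS = 0: S: 0 → 1 — fails.
Rule(s) violated: ΔS, ΔL, ΔJ.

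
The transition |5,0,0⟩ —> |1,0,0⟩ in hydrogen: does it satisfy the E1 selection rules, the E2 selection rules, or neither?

neither

Δl = 0 − 0 = +0; l_i + l_f = 0.
Δm_l = +0.
E1 (Δl = ±1, |Δm_l| ≤ 1): not satisfied.
E2 (Δl = 0,±2, l_i+l_f ≥ 2, |Δm_l| ≤ 2): not satisfied.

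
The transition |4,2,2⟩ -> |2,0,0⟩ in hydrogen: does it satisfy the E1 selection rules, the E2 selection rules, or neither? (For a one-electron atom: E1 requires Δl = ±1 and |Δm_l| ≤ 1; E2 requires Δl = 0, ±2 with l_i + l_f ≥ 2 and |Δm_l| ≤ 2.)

E2

Δl = 0 − 2 = -2; l_i + l_f = 2.
Δm_l = -2.
E1 (Δl = ±1, |Δm_l| ≤ 1): not satisfied.
E2 (Δl = 0,±2, l_i+l_f ≥ 2, |Δm_l| ≤ 2): satisfied.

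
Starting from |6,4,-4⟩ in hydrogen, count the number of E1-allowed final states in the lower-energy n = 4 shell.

E1 requires Δl = ±1, so l_f ∈ {3, 5}; with 0 ≤ l_f ≤ n_f−1 = 3, the allowed l_f values are {3}.
For l_f = 3: m_f ∈ {m_i−1, m_i, m_i+1} ∩ [−3, 3] = {-3} → 1 state.
Total: 1.

1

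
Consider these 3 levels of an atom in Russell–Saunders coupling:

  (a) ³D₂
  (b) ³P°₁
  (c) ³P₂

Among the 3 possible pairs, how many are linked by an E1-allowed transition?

2

(a)–(b): allowed.
(a)–(c): forbidden (parity).
(b)–(c): allowed.
Allowed pairs: 2 of 3.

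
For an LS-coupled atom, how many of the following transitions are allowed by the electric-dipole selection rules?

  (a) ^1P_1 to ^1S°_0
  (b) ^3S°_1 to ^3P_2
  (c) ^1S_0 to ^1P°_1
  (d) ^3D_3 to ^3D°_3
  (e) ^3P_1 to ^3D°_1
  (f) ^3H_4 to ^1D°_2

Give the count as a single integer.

(a) allowed
(b) allowed
(c) allowed
(d) allowed
(e) allowed
(f) forbidden (ΔS, ΔL, ΔJ fail)
Total allowed: 5 of 6.

5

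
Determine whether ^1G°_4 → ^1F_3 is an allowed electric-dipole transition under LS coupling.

Initial level: S=0, L=4, J=4, parity odd. Final level: S=0, L=3, J=3, parity even.
Parity must change: odd → even — passes.
ΔS = 0: S: 0 → 0 — passes.
ΔL = 0, ±1 (not L=0↔0): L: 4 → 3, ΔL = -1 — passes.
ΔJ = 0, ±1 (not J=0↔0): J: 4 → 3, ΔJ = -1 — passes.
All four E1 rules are satisfied.

allowed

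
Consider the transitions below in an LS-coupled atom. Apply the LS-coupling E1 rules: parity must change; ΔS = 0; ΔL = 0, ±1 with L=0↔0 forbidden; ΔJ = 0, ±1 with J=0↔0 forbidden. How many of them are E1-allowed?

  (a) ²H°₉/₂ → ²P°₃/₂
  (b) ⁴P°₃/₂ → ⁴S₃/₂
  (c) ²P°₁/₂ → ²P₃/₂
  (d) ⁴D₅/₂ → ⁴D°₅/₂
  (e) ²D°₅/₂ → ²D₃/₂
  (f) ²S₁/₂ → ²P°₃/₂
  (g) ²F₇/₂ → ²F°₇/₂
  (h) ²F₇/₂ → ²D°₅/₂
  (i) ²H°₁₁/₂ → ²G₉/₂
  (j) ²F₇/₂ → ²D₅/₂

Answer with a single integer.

(a) forbidden (parity, ΔL, ΔJ fail)
(b) allowed
(c) allowed
(d) allowed
(e) allowed
(f) allowed
(g) allowed
(h) allowed
(i) allowed
(j) forbidden (parity fails)
Total allowed: 8 of 10.

8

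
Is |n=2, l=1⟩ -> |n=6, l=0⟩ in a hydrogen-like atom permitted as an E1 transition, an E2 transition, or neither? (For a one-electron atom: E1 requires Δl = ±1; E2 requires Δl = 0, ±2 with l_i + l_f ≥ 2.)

Δl = 0 − 1 = -1; l_i + l_f = 1.
E1 (Δl = ±1): satisfied.
E2 (Δl = 0,±2, l_i+l_f ≥ 2): not satisfied.

E1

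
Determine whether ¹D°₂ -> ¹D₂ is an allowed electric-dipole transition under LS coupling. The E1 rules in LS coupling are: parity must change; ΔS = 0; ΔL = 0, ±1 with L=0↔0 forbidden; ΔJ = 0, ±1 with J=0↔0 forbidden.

Initial level: S=0, L=2, J=2, parity odd. Final level: S=0, L=2, J=2, parity even.
Parity must change: odd → even — passes.
ΔS = 0: S: 0 → 0 — passes.
ΔL = 0, ±1 (not L=0↔0): L: 2 → 2, ΔL = +0 — passes.
ΔJ = 0, ±1 (not J=0↔0): J: 2 → 2, ΔJ = +0 — passes.
All four E1 rules are satisfied.

allowed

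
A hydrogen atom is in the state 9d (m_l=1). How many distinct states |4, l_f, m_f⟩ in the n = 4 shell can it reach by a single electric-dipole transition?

5

E1 requires Δl = ±1, so l_f ∈ {1, 3}; with 0 ≤ l_f ≤ n_f−1 = 3, the allowed l_f values are {1, 3}.
For l_f = 1: m_f ∈ {m_i−1, m_i, m_i+1} ∩ [−1, 1] = {0, 1} → 2 states.
For l_f = 3: m_f ∈ {m_i−1, m_i, m_i+1} ∩ [−3, 3] = {0, 1, 2} → 3 states.
Total: 5.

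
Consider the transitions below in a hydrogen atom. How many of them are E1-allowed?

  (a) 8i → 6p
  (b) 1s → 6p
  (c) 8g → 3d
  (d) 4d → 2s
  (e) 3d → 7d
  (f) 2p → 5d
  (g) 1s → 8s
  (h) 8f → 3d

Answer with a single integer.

3

(a) forbidden — Δl = -5 (E1 requires Δl = ±1)
(b) allowed
(c) forbidden — Δl = -2 (E1 requires Δl = ±1)
(d) forbidden — Δl = -2 (E1 requires Δl = ±1)
(e) forbidden — Δl = +0 (E1 requires Δl = ±1)
(f) allowed
(g) forbidden — Δl = +0 (E1 requires Δl = ±1)
(h) allowed
Total allowed: 3 of 8.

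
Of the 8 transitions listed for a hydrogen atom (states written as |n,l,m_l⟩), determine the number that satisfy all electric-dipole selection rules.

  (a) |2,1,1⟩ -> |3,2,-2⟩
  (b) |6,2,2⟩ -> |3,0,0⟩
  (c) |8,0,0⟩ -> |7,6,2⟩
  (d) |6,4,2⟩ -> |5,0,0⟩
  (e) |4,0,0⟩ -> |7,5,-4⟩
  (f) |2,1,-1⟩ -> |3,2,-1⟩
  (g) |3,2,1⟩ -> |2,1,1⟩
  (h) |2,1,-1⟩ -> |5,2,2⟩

2

(a) forbidden — Δm_l = -3 (E1 requires Δm_l = 0, ±1)
(b) forbidden — Δl = -2 (E1 requires Δl = ±1); Δm_l = -2 (E1 requires Δm_l = 0, ±1)
(c) forbidden — Δl = +6 (E1 requires Δl = ±1); Δm_l = +2 (E1 requires Δm_l = 0, ±1)
(d) forbidden — Δl = -4 (E1 requires Δl = ±1); Δm_l = -2 (E1 requires Δm_l = 0, ±1)
(e) forbidden — Δl = +5 (E1 requires Δl = ±1); Δm_l = -4 (E1 requires Δm_l = 0, ±1)
(f) allowed
(g) allowed
(h) forbidden — Δm_l = +3 (E1 requires Δm_l = 0, ±1)
Total allowed: 2 of 8.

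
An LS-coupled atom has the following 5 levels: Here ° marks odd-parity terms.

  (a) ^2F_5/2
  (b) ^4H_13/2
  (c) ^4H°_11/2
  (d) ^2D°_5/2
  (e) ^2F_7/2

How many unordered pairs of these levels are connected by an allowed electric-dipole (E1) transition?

(a)–(b): forbidden (parity, ΔS, ΔL, ΔJ).
(a)–(c): forbidden (ΔS, ΔL, ΔJ).
(a)–(d): allowed.
(a)–(e): forbidden (parity).
(b)–(c): allowed.
(b)–(d): forbidden (ΔS, ΔL, ΔJ).
(b)–(e): forbidden (parity, ΔS, ΔL, ΔJ).
(c)–(d): forbidden (parity, ΔS, ΔL, ΔJ).
(c)–(e): forbidden (ΔS, ΔL, ΔJ).
(d)–(e): allowed.
Allowed pairs: 3 of 10.

3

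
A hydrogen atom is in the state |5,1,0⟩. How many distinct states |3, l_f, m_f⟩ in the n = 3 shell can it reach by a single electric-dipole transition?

4

E1 requires Δl = ±1, so l_f ∈ {0, 2}; with 0 ≤ l_f ≤ n_f−1 = 2, the allowed l_f values are {0, 2}.
For l_f = 0: m_f ∈ {m_i−1, m_i, m_i+1} ∩ [−0, 0] = {0} → 1 state.
For l_f = 2: m_f ∈ {m_i−1, m_i, m_i+1} ∩ [−2, 2] = {-1, 0, 1} → 3 states.
Total: 4.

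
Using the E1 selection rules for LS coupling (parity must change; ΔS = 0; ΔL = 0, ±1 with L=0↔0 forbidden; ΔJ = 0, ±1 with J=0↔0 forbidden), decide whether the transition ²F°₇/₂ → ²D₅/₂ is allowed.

Initial level: S=1/2, L=3, J=7/2, parity odd. Final level: S=1/2, L=2, J=5/2, parity even.
ΔS = 0: S: 1/2 → 1/2 — ok.
Parity must change: odd → even — ok.
ΔJ = 0, ±1 (not J=0↔0): J: 7/2 → 5/2, ΔJ = -1 — ok.
ΔL = 0, ±1 (not L=0↔0): L: 3 → 2, ΔL = -1 — ok.
All four E1 rules are satisfied.

allowed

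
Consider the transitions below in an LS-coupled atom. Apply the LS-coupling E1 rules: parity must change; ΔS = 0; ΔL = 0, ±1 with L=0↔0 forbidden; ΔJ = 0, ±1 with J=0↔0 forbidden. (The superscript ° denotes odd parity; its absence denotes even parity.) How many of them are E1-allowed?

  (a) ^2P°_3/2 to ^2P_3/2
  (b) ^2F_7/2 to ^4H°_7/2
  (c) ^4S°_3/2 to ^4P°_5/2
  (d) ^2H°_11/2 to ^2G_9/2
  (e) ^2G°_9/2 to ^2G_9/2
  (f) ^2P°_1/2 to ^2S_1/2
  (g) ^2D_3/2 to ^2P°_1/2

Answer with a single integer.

(a) allowed
(b) forbidden (ΔS, ΔL fail)
(c) forbidden (parity fails)
(d) allowed
(e) allowed
(f) allowed
(g) allowed
Total allowed: 5 of 7.

5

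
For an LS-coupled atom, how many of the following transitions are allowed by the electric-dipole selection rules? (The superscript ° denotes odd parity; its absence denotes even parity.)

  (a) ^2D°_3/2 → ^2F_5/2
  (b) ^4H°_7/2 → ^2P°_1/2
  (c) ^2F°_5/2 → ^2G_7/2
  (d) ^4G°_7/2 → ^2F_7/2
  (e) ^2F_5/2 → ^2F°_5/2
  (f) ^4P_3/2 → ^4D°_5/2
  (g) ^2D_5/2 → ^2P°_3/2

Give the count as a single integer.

(a) allowed
(b) forbidden (parity, ΔS, ΔL, ΔJ fail)
(c) allowed
(d) forbidden (ΔS fails)
(e) allowed
(f) allowed
(g) allowed
Total allowed: 5 of 7.

5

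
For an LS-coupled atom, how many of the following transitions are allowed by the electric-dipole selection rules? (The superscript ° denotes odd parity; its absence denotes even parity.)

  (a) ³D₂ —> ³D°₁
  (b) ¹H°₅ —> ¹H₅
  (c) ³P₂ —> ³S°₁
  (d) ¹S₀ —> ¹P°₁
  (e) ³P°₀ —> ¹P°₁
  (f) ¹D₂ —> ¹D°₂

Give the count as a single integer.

(a) allowed
(b) allowed
(c) allowed
(d) allowed
(e) forbidden (parity, ΔS fail)
(f) allowed
Total allowed: 5 of 6.

5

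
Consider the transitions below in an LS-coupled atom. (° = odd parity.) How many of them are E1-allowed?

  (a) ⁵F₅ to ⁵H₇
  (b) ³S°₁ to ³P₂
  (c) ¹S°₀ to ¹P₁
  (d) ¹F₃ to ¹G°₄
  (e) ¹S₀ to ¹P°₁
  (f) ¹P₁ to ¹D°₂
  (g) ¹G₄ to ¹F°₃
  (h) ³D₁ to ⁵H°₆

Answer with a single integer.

6

(a) forbidden (parity, ΔL, ΔJ fail)
(b) allowed
(c) allowed
(d) allowed
(e) allowed
(f) allowed
(g) allowed
(h) forbidden (ΔS, ΔL, ΔJ fail)
Total allowed: 6 of 8.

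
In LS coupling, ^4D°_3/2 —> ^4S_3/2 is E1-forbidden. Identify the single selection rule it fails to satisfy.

Initial level: S=3/2, L=2, J=3/2, parity odd. Final level: S=3/2, L=0, J=3/2, parity even.
Parity must change: odd → even — passes.
ΔS = 0: S: 3/2 → 3/2 — passes.
ΔL = 0, ±1 (not L=0↔0): L: 2 → 0, ΔL = -2 — fails.
ΔJ = 0, ±1 (not J=0↔0): J: 3/2 → 3/2, ΔJ = +0 — passes.

the ΔL = 0, ±1 rule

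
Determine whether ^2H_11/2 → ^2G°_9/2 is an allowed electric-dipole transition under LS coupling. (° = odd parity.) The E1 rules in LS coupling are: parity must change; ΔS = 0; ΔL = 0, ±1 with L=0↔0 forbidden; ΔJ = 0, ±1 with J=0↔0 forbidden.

Reading off the term symbols: S 1/2→1/2, L 5→4, J 11/2→9/2, parity even→odd.
Parity must change: even → odd — satisfied.
ΔS = 0: S: 1/2 → 1/2 — satisfied.
ΔL = 0, ±1 (not L=0↔0): L: 5 → 4, ΔL = -1 — satisfied.
ΔJ = 0, ±1 (not J=0↔0): J: 11/2 → 9/2, ΔJ = -1 — satisfied.
All four E1 rules are satisfied.

allowed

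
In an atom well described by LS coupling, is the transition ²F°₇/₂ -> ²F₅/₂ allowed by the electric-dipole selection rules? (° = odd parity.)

Initial level: S=1/2, L=3, J=7/2, parity odd. Final level: S=1/2, L=3, J=5/2, parity even.
Parity must change: odd → even — ok.
ΔS = 0: S: 1/2 → 1/2 — ok.
ΔL = 0, ±1 (not L=0↔0): L: 3 → 3, ΔL = +0 — ok.
ΔJ = 0, ±1 (not J=0↔0): J: 7/2 → 5/2, ΔJ = -1 — ok.
All four E1 rules are satisfied.

allowed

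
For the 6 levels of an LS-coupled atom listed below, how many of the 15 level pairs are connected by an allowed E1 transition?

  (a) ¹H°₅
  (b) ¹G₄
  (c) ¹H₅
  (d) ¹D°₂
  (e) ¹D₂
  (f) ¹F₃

4

(a)–(b): allowed.
(a)–(c): allowed.
(a)–(d): forbidden (parity, ΔL, ΔJ).
(a)–(e): forbidden (ΔL, ΔJ).
(a)–(f): forbidden (ΔL, ΔJ).
(b)–(c): forbidden (parity).
(b)–(d): forbidden (ΔL, ΔJ).
(b)–(e): forbidden (parity, ΔL, ΔJ).
(b)–(f): forbidden (parity).
(c)–(d): forbidden (ΔL, ΔJ).
(c)–(e): forbidden (parity, ΔL, ΔJ).
(c)–(f): forbidden (parity, ΔL, ΔJ).
(d)–(e): allowed.
(d)–(f): allowed.
(e)–(f): forbidden (parity).
Allowed pairs: 4 of 15.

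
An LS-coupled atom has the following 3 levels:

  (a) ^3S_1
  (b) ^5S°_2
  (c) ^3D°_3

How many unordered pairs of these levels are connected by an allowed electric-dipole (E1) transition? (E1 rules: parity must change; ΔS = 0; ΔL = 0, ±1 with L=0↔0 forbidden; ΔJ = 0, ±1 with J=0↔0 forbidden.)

0

(a)–(b): forbidden (ΔS, ΔL).
(a)–(c): forbidden (ΔL, ΔJ).
(b)–(c): forbidden (parity, ΔS, ΔL).
Allowed pairs: 0 of 3.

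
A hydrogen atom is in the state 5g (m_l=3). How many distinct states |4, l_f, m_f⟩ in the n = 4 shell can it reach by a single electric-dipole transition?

2

E1 requires Δl = ±1, so l_f ∈ {3, 5}; with 0 ≤ l_f ≤ n_f−1 = 3, the allowed l_f values are {3}.
For l_f = 3: m_f ∈ {m_i−1, m_i, m_i+1} ∩ [−3, 3] = {2, 3} → 2 states.
Total: 2.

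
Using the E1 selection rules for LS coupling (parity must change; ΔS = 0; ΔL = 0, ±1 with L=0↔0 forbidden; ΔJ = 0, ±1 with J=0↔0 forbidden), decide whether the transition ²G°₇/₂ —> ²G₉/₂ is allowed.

allowed

Parity must change: odd → even — ✓.
ΔS = 0: S: 1/2 → 1/2 — ✓.
ΔL = 0, ±1 (not L=0↔0): L: 4 → 4, ΔL = +0 — ✓.
ΔJ = 0, ±1 (not J=0↔0): J: 7/2 → 9/2, ΔJ = +1 — ✓.
All four E1 rules are satisfied.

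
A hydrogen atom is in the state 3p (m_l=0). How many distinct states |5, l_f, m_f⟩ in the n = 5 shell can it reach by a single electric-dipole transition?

E1 requires Δl = ±1, so l_f ∈ {0, 2}; with 0 ≤ l_f ≤ n_f−1 = 4, the allowed l_f values are {0, 2}.
For l_f = 0: m_f ∈ {m_i−1, m_i, m_i+1} ∩ [−0, 0] = {0} → 1 state.
For l_f = 2: m_f ∈ {m_i−1, m_i, m_i+1} ∩ [−2, 2] = {-1, 0, 1} → 3 states.
Total: 4.

4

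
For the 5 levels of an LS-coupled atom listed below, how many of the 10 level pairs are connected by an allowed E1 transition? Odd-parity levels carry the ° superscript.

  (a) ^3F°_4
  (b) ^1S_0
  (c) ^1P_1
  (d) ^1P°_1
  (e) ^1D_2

(a)–(b): forbidden (ΔS, ΔL, ΔJ).
(a)–(c): forbidden (ΔS, ΔL, ΔJ).
(a)–(d): forbidden (parity, ΔS, ΔL, ΔJ).
(a)–(e): forbidden (ΔS, ΔJ).
(b)–(c): forbidden (parity).
(b)–(d): allowed.
(b)–(e): forbidden (parity, ΔL, ΔJ).
(c)–(d): allowed.
(c)–(e): forbidden (parity).
(d)–(e): allowed.
Allowed pairs: 3 of 10.

3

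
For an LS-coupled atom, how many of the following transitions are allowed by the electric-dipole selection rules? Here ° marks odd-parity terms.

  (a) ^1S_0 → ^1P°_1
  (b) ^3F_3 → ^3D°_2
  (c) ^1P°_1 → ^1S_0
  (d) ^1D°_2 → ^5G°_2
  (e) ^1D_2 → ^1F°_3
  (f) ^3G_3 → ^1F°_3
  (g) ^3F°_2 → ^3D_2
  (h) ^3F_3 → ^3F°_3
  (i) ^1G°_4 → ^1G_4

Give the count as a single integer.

7

(a) allowed
(b) allowed
(c) allowed
(d) forbidden (parity, ΔS, ΔL fail)
(e) allowed
(f) forbidden (ΔS fails)
(g) allowed
(h) allowed
(i) allowed
Total allowed: 7 of 9.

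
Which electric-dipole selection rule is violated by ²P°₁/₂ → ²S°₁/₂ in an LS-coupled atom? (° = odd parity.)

Reading off the term symbols: S 1/2→1/2, L 1→0, J 1/2→1/2, parity odd→odd.
ΔJ = 0, ±1 (not J=0↔0): J: 1/2 → 1/2, ΔJ = +0 — ok.
ΔL = 0, ±1 (not L=0↔0): L: 1 → 0, ΔL = -1 — ok.
ΔS = 0: S: 1/2 → 1/2 — ok.
Parity must change: odd → odd — fails.

parity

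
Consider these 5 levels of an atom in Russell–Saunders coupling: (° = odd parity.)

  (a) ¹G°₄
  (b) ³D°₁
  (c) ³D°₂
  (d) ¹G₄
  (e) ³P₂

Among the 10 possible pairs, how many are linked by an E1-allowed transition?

3

(a)–(b): forbidden (parity, ΔS, ΔL, ΔJ).
(a)–(c): forbidden (parity, ΔS, ΔL, ΔJ).
(a)–(d): allowed.
(a)–(e): forbidden (ΔS, ΔL, ΔJ).
(b)–(c): forbidden (parity).
(b)–(d): forbidden (ΔS, ΔL, ΔJ).
(b)–(e): allowed.
(c)–(d): forbidden (ΔS, ΔL, ΔJ).
(c)–(e): allowed.
(d)–(e): forbidden (parity, ΔS, ΔL, ΔJ).
Allowed pairs: 3 of 10.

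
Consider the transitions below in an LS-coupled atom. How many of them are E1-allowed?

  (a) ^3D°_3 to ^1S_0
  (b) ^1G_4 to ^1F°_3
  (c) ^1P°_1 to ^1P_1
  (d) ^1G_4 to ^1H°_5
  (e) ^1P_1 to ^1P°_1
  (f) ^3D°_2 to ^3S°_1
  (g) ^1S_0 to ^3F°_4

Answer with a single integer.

4

(a) forbidden (ΔS, ΔL, ΔJ fail)
(b) allowed
(c) allowed
(d) allowed
(e) allowed
(f) forbidden (parity, ΔL fail)
(g) forbidden (ΔS, ΔL, ΔJ fail)
Total allowed: 4 of 7.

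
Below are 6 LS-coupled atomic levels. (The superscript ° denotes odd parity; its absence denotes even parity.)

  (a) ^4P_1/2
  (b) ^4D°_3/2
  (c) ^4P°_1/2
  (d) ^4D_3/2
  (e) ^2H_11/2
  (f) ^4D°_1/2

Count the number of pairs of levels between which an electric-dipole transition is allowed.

6

(a)–(b): allowed.
(a)–(c): allowed.
(a)–(d): forbidden (parity).
(a)–(e): forbidden (parity, ΔS, ΔL, ΔJ).
(a)–(f): allowed.
(b)–(c): forbidden (parity).
(b)–(d): allowed.
(b)–(e): forbidden (ΔS, ΔL, ΔJ).
(b)–(f): forbidden (parity).
(c)–(d): allowed.
(c)–(e): forbidden (ΔS, ΔL, ΔJ).
(c)–(f): forbidden (parity).
(d)–(e): forbidden (parity, ΔS, ΔL, ΔJ).
(d)–(f): allowed.
(e)–(f): forbidden (ΔS, ΔL, ΔJ).
Allowed pairs: 6 of 15.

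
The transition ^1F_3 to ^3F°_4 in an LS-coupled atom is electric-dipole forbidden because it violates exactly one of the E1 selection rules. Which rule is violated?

Initial level: S=0, L=3, J=3, parity even. Final level: S=1, L=3, J=4, parity odd.
Parity must change: even → odd — ✓.
ΔS = 0: S: 0 → 1 — ✗.
ΔL = 0, ±1 (not L=0↔0): L: 3 → 3, ΔL = +0 — ✓.
ΔJ = 0, ±1 (not J=0↔0): J: 3 → 4, ΔJ = +1 — ✓.

the ΔS = 0 rule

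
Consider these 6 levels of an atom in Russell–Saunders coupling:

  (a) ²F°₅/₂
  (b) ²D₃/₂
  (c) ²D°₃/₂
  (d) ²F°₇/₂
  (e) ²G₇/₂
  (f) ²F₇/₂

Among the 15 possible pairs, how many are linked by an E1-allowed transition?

6

(a)–(b): allowed.
(a)–(c): forbidden (parity).
(a)–(d): forbidden (parity).
(a)–(e): allowed.
(a)–(f): allowed.
(b)–(c): allowed.
(b)–(d): forbidden (ΔJ).
(b)–(e): forbidden (parity, ΔL, ΔJ).
(b)–(f): forbidden (parity, ΔJ).
(c)–(d): forbidden (parity, ΔJ).
(c)–(e): forbidden (ΔL, ΔJ).
(c)–(f): forbidden (ΔJ).
(d)–(e): allowed.
(d)–(f): allowed.
(e)–(f): forbidden (parity).
Allowed pairs: 6 of 15.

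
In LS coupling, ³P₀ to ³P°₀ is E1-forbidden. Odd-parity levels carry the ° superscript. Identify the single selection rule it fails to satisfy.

Reading off the term symbols: S 1→1, L 1→1, J 0→0, parity even→odd.
ΔJ = 0, ±1 (not J=0↔0): J: 0 → 0, ΔJ = +0 — ✗.
ΔL = 0, ±1 (not L=0↔0): L: 1 → 1, ΔL = +0 — ✓.
ΔS = 0: S: 1 → 1 — ✓.
Parity must change: even → odd — ✓.

the J=0 ↔ J=0 exclusion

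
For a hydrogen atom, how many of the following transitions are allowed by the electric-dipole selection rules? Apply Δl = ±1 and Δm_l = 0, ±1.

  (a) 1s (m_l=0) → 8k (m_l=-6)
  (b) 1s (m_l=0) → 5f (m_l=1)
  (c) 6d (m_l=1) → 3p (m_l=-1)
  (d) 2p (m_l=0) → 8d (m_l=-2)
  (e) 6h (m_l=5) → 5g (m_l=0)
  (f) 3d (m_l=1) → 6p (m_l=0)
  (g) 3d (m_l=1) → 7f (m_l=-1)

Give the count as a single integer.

(a) forbidden — Δl = +7 (E1 requires Δl = ±1); Δm_l = -6 (E1 requires Δm_l = 0, ±1)
(b) forbidden — Δl = +3 (E1 requires Δl = ±1)
(c) forbidden — Δm_l = -2 (E1 requires Δm_l = 0, ±1)
(d) forbidden — Δm_l = -2 (E1 requires Δm_l = 0, ±1)
(e) forbidden — Δm_l = -5 (E1 requires Δm_l = 0, ±1)
(f) allowed
(g) forbidden — Δm_l = -2 (E1 requires Δm_l = 0, ±1)
Total allowed: 1 of 7.

1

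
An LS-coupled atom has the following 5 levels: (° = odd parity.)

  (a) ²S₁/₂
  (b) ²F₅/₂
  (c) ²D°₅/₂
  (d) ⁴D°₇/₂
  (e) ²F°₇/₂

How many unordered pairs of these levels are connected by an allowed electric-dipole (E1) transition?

2

(a)–(b): forbidden (parity, ΔL, ΔJ).
(a)–(c): forbidden (ΔL, ΔJ).
(a)–(d): forbidden (ΔS, ΔL, ΔJ).
(a)–(e): forbidden (ΔL, ΔJ).
(b)–(c): allowed.
(b)–(d): forbidden (ΔS).
(b)–(e): allowed.
(c)–(d): forbidden (parity, ΔS).
(c)–(e): forbidden (parity).
(d)–(e): forbidden (parity, ΔS).
Allowed pairs: 2 of 10.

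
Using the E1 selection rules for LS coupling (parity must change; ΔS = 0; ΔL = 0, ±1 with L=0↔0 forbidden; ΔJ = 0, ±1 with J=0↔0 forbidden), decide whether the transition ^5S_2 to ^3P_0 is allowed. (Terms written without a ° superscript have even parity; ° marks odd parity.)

forbidden

Initial level: S=2, L=0, J=2, parity even. Final level: S=1, L=1, J=0, parity even.
Parity must change: even → even — fails.
ΔS = 0: S: 2 → 1 — fails.
ΔL = 0, ±1 (not L=0↔0): L: 0 → 1, ΔL = +1 — passes.
ΔJ = 0, ±1 (not J=0↔0): J: 2 → 0, ΔJ = -2 — fails.
Rule(s) violated: parity, ΔS, ΔJ.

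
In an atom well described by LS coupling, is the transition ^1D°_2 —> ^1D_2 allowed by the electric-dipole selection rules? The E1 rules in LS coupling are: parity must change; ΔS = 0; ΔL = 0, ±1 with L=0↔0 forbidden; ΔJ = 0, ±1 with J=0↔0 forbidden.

Initial level: S=0, L=2, J=2, parity odd. Final level: S=0, L=2, J=2, parity even.
Parity must change: odd → even — passes.
ΔS = 0: S: 0 → 0 — passes.
ΔL = 0, ±1 (not L=0↔0): L: 2 → 2, ΔL = +0 — passes.
ΔJ = 0, ±1 (not J=0↔0): J: 2 → 2, ΔJ = +0 — passes.
All four E1 rules are satisfied.

allowed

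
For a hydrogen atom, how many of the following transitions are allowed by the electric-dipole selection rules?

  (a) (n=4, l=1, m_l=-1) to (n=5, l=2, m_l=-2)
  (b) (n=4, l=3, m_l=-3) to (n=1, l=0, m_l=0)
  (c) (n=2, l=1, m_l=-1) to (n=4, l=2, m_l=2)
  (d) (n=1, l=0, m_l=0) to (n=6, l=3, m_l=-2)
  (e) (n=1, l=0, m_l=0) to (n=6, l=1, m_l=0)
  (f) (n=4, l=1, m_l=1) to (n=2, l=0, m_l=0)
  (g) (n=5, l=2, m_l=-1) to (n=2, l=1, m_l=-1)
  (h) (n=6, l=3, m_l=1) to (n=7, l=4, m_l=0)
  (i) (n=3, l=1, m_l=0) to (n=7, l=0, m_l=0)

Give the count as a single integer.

6

(a) allowed
(b) forbidden — Δl = -3 (E1 requires Δl = ±1); Δm_l = +3 (E1 requires Δm_l = 0, ±1)
(c) forbidden — Δm_l = +3 (E1 requires Δm_l = 0, ±1)
(d) forbidden — Δl = +3 (E1 requires Δl = ±1); Δm_l = -2 (E1 requires Δm_l = 0, ±1)
(e) allowed
(f) allowed
(g) allowed
(h) allowed
(i) allowed
Total allowed: 6 of 9.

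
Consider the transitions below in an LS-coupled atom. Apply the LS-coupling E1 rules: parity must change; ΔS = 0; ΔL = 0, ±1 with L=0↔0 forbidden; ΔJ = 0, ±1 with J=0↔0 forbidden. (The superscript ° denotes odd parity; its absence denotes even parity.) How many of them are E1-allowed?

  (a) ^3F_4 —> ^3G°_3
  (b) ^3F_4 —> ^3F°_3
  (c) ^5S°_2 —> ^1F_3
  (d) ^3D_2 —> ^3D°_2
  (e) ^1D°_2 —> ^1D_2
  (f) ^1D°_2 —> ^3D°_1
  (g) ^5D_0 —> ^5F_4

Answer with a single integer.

(a) allowed
(b) allowed
(c) forbidden (ΔS, ΔL fail)
(d) allowed
(e) allowed
(f) forbidden (parity, ΔS fail)
(g) forbidden (parity, ΔJ fail)
Total allowed: 4 of 7.

4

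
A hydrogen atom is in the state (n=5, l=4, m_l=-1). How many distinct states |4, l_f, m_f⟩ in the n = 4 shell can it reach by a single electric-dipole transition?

E1 requires Δl = ±1, so l_f ∈ {3, 5}; with 0 ≤ l_f ≤ n_f−1 = 3, the allowed l_f values are {3}.
For l_f = 3: m_f ∈ {m_i−1, m_i, m_i+1} ∩ [−3, 3] = {-2, -1, 0} → 3 states.
Total: 3.

3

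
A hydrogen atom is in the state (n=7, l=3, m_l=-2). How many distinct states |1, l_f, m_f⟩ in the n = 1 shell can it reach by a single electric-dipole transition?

E1 requires l_f ∈ {2, 4}, but neither lies in [0, 0], so no final state is reachable.
Total: 0.

0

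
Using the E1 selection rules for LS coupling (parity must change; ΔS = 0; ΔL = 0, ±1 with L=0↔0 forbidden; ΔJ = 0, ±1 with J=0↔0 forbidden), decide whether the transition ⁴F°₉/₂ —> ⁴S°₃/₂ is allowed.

forbidden

Initial level: S=3/2, L=3, J=9/2, parity odd. Final level: S=3/2, L=0, J=3/2, parity odd.
ΔJ = 0, ±1 (not J=0↔0): J: 9/2 → 3/2, ΔJ = -3 — violated.
ΔS = 0: S: 3/2 → 3/2 — satisfied.
Parity must change: odd → odd — violated.
ΔL = 0, ±1 (not L=0↔0): L: 3 → 0, ΔL = -3 — violated.
Rule(s) violated: parity, ΔL, ΔJ.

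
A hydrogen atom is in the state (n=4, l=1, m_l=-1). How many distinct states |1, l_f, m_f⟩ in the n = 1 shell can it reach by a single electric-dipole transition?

1

E1 requires Δl = ±1, so l_f ∈ {0, 2}; with 0 ≤ l_f ≤ n_f−1 = 0, the allowed l_f values are {0}.
For l_f = 0: m_f ∈ {m_i−1, m_i, m_i+1} ∩ [−0, 0] = {0} → 1 state.
Total: 1.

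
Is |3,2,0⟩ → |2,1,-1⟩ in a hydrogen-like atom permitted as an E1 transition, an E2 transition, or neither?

E1

Δl = 1 − 2 = -1; l_i + l_f = 3.
Δm_l = -1.
E1 (Δl = ±1, |Δm_l| ≤ 1): satisfied.
E2 (Δl = 0,±2, l_i+l_f ≥ 2, |Δm_l| ≤ 2): not satisfied.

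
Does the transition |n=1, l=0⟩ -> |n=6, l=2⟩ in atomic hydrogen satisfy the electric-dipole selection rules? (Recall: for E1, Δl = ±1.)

forbidden

l: 0 → 2 (Δl = +2). Δl = ±1 fails.
The transition is electric-dipole forbidden.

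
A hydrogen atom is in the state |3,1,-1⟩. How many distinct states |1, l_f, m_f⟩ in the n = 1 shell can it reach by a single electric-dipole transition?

E1 requires Δl = ±1, so l_f ∈ {0, 2}; with 0 ≤ l_f ≤ n_f−1 = 0, the allowed l_f values are {0}.
For l_f = 0: m_f ∈ {m_i−1, m_i, m_i+1} ∩ [−0, 0] = {0} → 1 state.
Total: 1.

1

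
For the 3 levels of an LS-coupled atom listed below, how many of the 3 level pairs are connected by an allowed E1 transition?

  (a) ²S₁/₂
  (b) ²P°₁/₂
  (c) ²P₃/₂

2

(a)–(b): allowed.
(a)–(c): forbidden (parity).
(b)–(c): allowed.
Allowed pairs: 2 of 3.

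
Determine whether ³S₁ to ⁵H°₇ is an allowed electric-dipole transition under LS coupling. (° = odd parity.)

Initial level: S=1, L=0, J=1, parity even. Final level: S=2, L=5, J=7, parity odd.
ΔL = 0, ±1 (not L=0↔0): L: 0 → 5, ΔL = +5 — fails.
ΔJ = 0, ±1 (not J=0↔0): J: 1 → 7, ΔJ = +6 — fails.
Parity must change: even → odd — passes.
ΔS = 0: S: 1 → 2 — fails.
Rule(s) violated: ΔS, ΔL, ΔJ.

forbidden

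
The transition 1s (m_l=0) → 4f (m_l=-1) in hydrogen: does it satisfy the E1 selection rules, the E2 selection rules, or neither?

neither

Δl = 3 − 0 = +3; l_i + l_f = 3.
Δm_l = -1.
E1 (Δl = ±1, |Δm_l| ≤ 1): not satisfied.
E2 (Δl = 0,±2, l_i+l_f ≥ 2, |Δm_l| ≤ 2): not satisfied.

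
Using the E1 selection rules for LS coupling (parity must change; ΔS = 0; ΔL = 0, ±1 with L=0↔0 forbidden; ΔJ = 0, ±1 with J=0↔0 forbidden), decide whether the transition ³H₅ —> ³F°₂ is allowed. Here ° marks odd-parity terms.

forbidden

Parity must change: even → odd — satisfied.
ΔS = 0: S: 1 → 1 — satisfied.
ΔL = 0, ±1 (not L=0↔0): L: 5 → 3, ΔL = -2 — violated.
ΔJ = 0, ±1 (not J=0↔0): J: 5 → 2, ΔJ = -3 — violated.
Rule(s) violated: ΔL, ΔJ.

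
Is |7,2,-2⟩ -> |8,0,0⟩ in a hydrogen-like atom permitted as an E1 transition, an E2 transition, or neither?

E2

Δl = 0 − 2 = -2; l_i + l_f = 2.
Δm_l = +2.
E1 (Δl = ±1, |Δm_l| ≤ 1): not satisfied.
E2 (Δl = 0,±2, l_i+l_f ≥ 2, |Δm_l| ≤ 2): satisfied.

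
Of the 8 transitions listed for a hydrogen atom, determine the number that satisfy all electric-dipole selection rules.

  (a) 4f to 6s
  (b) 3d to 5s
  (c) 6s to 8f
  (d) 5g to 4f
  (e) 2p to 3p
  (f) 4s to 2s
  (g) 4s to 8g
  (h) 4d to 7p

2

(a) forbidden — Δl = -3 (E1 requires Δl = ±1)
(b) forbidden — Δl = -2 (E1 requires Δl = ±1)
(c) forbidden — Δl = +3 (E1 requires Δl = ±1)
(d) allowed
(e) forbidden — Δl = +0 (E1 requires Δl = ±1)
(f) forbidden — Δl = +0 (E1 requires Δl = ±1)
(g) forbidden — Δl = +4 (E1 requires Δl = ±1)
(h) allowed
Total allowed: 2 of 8.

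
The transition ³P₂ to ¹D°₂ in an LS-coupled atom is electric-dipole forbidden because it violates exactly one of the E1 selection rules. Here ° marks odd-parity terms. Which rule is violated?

the ΔS = 0 rule

Parity must change: even → odd — passes.
ΔS = 0: S: 1 → 0 — fails.
ΔL = 0, ±1 (not L=0↔0): L: 1 → 2, ΔL = +1 — passes.
ΔJ = 0, ±1 (not J=0↔0): J: 2 → 2, ΔJ = +0 — passes.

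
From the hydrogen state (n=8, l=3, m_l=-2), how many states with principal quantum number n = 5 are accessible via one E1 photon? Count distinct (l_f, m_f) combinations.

E1 requires Δl = ±1, so l_f ∈ {2, 4}; with 0 ≤ l_f ≤ n_f−1 = 4, the allowed l_f values are {2, 4}.
For l_f = 2: m_f ∈ {m_i−1, m_i, m_i+1} ∩ [−2, 2] = {-2, -1} → 2 states.
For l_f = 4: m_f ∈ {m_i−1, m_i, m_i+1} ∩ [−4, 4] = {-3, -2, -1} → 3 states.
Total: 5.

5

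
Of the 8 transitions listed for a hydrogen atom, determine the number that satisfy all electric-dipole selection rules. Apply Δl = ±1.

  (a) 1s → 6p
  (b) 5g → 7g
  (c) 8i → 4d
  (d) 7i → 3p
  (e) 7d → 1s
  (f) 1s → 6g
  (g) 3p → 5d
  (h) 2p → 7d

(a) allowed
(b) forbidden — Δl = +0 (E1 requires Δl = ±1)
(c) forbidden — Δl = -4 (E1 requires Δl = ±1)
(d) forbidden — Δl = -5 (E1 requires Δl = ±1)
(e) forbidden — Δl = -2 (E1 requires Δl = ±1)
(f) forbidden — Δl = +4 (E1 requires Δl = ±1)
(g) allowed
(h) allowed
Total allowed: 3 of 8.

3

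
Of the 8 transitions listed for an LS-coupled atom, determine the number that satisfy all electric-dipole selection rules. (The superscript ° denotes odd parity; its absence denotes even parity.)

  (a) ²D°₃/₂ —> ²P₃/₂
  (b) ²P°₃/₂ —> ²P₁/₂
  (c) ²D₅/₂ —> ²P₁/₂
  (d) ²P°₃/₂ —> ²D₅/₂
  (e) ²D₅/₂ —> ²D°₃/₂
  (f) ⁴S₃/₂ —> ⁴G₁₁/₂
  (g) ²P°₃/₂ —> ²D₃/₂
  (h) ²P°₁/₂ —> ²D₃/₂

6

(a) allowed
(b) allowed
(c) forbidden (parity, ΔJ fail)
(d) allowed
(e) allowed
(f) forbidden (parity, ΔL, ΔJ fail)
(g) allowed
(h) allowed
Total allowed: 6 of 8.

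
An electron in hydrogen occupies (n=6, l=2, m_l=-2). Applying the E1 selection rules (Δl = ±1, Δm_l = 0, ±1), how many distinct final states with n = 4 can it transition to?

4

E1 requires Δl = ±1, so l_f ∈ {1, 3}; with 0 ≤ l_f ≤ n_f−1 = 3, the allowed l_f values are {1, 3}.
For l_f = 1: m_f ∈ {m_i−1, m_i, m_i+1} ∩ [−1, 1] = {-1} → 1 state.
For l_f = 3: m_f ∈ {m_i−1, m_i, m_i+1} ∩ [−3, 3] = {-3, -2, -1} → 3 states.
Total: 4.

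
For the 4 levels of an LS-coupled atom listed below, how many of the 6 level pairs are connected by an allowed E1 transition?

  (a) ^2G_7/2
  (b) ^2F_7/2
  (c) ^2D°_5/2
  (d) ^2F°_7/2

(a)–(b): forbidden (parity).
(a)–(c): forbidden (ΔL).
(a)–(d): allowed.
(b)–(c): allowed.
(b)–(d): allowed.
(c)–(d): forbidden (parity).
Allowed pairs: 3 of 6.

3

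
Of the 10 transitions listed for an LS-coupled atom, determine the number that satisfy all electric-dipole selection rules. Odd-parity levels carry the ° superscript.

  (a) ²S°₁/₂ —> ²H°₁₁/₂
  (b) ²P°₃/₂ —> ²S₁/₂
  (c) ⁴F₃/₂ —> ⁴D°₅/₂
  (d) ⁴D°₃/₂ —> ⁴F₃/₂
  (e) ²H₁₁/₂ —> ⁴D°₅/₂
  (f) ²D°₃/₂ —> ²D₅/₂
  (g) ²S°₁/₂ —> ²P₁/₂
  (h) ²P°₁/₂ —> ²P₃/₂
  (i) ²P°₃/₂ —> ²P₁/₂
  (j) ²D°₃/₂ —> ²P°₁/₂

7

(a) forbidden (parity, ΔL, ΔJ fail)
(b) allowed
(c) allowed
(d) allowed
(e) forbidden (ΔS, ΔL, ΔJ fail)
(f) allowed
(g) allowed
(h) allowed
(i) allowed
(j) forbidden (parity fails)
Total allowed: 7 of 10.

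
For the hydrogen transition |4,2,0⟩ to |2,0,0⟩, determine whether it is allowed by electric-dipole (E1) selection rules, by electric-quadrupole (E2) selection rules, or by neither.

E2

Δl = 0 − 2 = -2; l_i + l_f = 2.
Δm_l = +0.
E1 (Δl = ±1, |Δm_l| ≤ 1): not satisfied.
E2 (Δl = 0,±2, l_i+l_f ≥ 2, |Δm_l| ≤ 2): satisfied.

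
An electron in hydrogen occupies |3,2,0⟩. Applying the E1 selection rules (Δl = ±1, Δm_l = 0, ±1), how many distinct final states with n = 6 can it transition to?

6

E1 requires Δl = ±1, so l_f ∈ {1, 3}; with 0 ≤ l_f ≤ n_f−1 = 5, the allowed l_f values are {1, 3}.
For l_f = 1: m_f ∈ {m_i−1, m_i, m_i+1} ∩ [−1, 1] = {-1, 0, 1} → 3 states.
For l_f = 3: m_f ∈ {m_i−1, m_i, m_i+1} ∩ [−3, 3] = {-1, 0, 1} → 3 states.
Total: 6.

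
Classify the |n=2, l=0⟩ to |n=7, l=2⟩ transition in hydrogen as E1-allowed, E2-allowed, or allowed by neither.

Δl = 2 − 0 = +2; l_i + l_f = 2.
E1 (Δl = ±1): not satisfied.
E2 (Δl = 0,±2, l_i+l_f ≥ 2): satisfied.

E2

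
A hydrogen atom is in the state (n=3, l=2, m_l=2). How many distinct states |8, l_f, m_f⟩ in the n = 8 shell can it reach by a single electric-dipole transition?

4

E1 requires Δl = ±1, so l_f ∈ {1, 3}; with 0 ≤ l_f ≤ n_f−1 = 7, the allowed l_f values are {1, 3}.
For l_f = 1: m_f ∈ {m_i−1, m_i, m_i+1} ∩ [−1, 1] = {1} → 1 state.
For l_f = 3: m_f ∈ {m_i−1, m_i, m_i+1} ∩ [−3, 3] = {1, 2, 3} → 3 states.
Total: 4.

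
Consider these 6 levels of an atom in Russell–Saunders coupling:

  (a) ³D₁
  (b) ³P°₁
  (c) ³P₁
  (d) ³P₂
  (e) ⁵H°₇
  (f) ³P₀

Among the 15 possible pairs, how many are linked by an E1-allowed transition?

(a)–(b): allowed.
(a)–(c): forbidden (parity).
(a)–(d): forbidden (parity).
(a)–(e): forbidden (ΔS, ΔL, ΔJ).
(a)–(f): forbidden (parity).
(b)–(c): allowed.
(b)–(d): allowed.
(b)–(e): forbidden (parity, ΔS, ΔL, ΔJ).
(b)–(f): allowed.
(c)–(d): forbidden (parity).
(c)–(e): forbidden (ΔS, ΔL, ΔJ).
(c)–(f): forbidden (parity).
(d)–(e): forbidden (ΔS, ΔL, ΔJ).
(d)–(f): forbidden (parity, ΔJ).
(e)–(f): forbidden (ΔS, ΔL, ΔJ).
Allowed pairs: 4 of 15.

4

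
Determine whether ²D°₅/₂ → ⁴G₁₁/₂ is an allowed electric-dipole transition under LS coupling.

Parity must change: odd → even — ok.
ΔS = 0: S: 1/2 → 3/2 — fails.
ΔL = 0, ±1 (not L=0↔0): L: 2 → 4, ΔL = +2 — fails.
ΔJ = 0, ±1 (not J=0↔0): J: 5/2 → 11/2, ΔJ = +3 — fails.
Rule(s) violated: ΔS, ΔL, ΔJ.

forbidden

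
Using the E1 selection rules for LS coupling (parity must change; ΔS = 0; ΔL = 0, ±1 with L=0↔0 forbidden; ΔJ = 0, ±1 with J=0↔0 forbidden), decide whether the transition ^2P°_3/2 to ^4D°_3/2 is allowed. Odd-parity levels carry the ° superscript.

Parity must change: odd → odd — fails.
ΔS = 0: S: 1/2 → 3/2 — fails.
ΔL = 0, ±1 (not L=0↔0): L: 1 → 2, ΔL = +1 — passes.
ΔJ = 0, ±1 (not J=0↔0): J: 3/2 → 3/2, ΔJ = +0 — passes.
Rule(s) violated: parity, ΔS.

forbidden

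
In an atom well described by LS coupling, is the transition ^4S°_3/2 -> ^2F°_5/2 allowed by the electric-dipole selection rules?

Parity must change: odd → odd — ✗.
ΔS = 0: S: 3/2 → 1/2 — ✗.
ΔL = 0, ±1 (not L=0↔0): L: 0 → 3, ΔL = +3 — ✗.
ΔJ = 0, ±1 (not J=0↔0): J: 3/2 → 5/2, ΔJ = +1 — ✓.
Rule(s) violated: parity, ΔS, ΔL.

forbidden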